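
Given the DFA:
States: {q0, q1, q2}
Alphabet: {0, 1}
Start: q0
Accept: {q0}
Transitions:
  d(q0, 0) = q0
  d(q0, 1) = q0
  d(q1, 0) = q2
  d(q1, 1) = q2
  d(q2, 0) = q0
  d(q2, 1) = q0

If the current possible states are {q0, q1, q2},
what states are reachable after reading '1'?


Apply transition on '1' from each current state:
  d(q0, 1) = q0
  d(q1, 1) = q2
  d(q2, 1) = q0

{q0, q2}


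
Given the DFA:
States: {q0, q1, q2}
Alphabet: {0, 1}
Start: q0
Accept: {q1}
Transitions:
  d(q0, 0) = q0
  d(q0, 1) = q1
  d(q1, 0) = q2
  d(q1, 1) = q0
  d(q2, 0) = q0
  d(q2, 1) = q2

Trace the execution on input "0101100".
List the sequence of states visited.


Input: 0101100
d(q0, 0) = q0
d(q0, 1) = q1
d(q1, 0) = q2
d(q2, 1) = q2
d(q2, 1) = q2
d(q2, 0) = q0
d(q0, 0) = q0


q0 -> q0 -> q1 -> q2 -> q2 -> q2 -> q0 -> q0


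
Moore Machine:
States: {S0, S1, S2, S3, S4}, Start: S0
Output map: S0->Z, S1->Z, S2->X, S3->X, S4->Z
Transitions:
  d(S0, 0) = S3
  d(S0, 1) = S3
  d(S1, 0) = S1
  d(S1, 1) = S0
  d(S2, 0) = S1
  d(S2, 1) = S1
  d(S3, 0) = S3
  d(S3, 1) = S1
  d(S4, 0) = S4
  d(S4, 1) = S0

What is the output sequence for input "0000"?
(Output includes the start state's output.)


Start: S0 (output Z)
  --0--> S3 (output X)
  --0--> S3 (output X)
  --0--> S3 (output X)
  --0--> S3 (output X)

"ZXXXX"


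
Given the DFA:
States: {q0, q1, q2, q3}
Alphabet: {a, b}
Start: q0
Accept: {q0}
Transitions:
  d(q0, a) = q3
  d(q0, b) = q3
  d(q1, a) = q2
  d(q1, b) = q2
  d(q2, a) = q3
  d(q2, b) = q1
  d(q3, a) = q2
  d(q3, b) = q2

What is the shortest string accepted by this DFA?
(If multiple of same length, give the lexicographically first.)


BFS by string length (lex-first path to each state shown):
  len 0: q0<-""
Found accept state at length 0.

"" (empty string)


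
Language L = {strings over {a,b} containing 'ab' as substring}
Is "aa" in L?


'ab' does not occur

No, "aa" is not in L


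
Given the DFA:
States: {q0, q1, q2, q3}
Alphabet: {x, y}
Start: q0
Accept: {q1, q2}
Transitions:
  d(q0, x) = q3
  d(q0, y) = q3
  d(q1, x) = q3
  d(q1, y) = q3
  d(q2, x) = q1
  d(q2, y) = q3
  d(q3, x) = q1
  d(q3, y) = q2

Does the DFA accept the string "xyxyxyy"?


Trace: q0 -> q3 -> q2 -> q1 -> q3 -> q1 -> q3 -> q2
Final state: q2
Accept states: {q1, q2}

Yes, accepted (final state q2 is an accept state)


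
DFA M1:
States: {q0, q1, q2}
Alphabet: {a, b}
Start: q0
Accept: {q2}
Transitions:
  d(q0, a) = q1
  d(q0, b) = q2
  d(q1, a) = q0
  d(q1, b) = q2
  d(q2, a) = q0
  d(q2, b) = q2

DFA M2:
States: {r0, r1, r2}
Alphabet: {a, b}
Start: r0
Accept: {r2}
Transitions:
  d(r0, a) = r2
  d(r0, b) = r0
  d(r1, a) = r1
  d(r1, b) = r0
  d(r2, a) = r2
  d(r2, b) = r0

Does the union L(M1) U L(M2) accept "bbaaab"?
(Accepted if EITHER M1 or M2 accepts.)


M1: final=q2 accepted=True
M2: final=r0 accepted=False

Yes, union accepts


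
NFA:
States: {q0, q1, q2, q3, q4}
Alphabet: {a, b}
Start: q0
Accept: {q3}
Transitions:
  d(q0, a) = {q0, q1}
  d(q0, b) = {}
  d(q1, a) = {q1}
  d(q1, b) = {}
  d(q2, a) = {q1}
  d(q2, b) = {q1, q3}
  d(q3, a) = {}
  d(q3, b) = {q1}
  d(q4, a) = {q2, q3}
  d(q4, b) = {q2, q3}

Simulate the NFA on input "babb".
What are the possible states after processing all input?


Start: {q0}
  --b--> {}
  --a--> {}
  --b--> {}
  --b--> {}

{} (empty set, no valid transitions)


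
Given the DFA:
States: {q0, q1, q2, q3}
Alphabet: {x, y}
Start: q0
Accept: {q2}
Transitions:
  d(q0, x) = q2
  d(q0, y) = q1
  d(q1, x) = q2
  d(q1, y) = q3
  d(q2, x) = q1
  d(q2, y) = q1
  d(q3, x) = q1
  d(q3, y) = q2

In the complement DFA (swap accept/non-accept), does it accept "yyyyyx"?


Trace: q0 -> q1 -> q3 -> q2 -> q1 -> q3 -> q1
Final: q1
Original accept: {q2}
Complement: q1 is not in original accept

Yes, complement accepts (original rejects)


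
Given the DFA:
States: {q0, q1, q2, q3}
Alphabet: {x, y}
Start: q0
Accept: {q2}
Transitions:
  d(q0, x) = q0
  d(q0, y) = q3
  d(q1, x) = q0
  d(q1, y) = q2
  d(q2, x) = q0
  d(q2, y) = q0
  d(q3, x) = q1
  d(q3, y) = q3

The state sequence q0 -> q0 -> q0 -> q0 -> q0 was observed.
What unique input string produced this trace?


Trace back each transition to find the symbol:
  q0 --[x]--> q0
  q0 --[x]--> q0
  q0 --[x]--> q0
  q0 --[x]--> q0

"xxxx"


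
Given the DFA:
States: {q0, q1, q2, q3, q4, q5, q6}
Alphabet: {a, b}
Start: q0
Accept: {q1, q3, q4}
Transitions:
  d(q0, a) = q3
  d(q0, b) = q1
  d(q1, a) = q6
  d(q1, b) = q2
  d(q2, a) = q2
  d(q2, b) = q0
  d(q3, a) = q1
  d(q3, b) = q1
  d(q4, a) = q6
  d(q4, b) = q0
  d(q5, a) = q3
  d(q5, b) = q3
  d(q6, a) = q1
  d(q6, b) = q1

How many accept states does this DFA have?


Accept states listed: {q1, q3, q4}
Counting: q1(1) q3(2) q4(3)

3


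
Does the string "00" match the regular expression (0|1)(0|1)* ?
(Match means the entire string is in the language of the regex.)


|string| = 2; first = '0'; last = '0'

Yes, "00" matches (0|1)(0|1)*


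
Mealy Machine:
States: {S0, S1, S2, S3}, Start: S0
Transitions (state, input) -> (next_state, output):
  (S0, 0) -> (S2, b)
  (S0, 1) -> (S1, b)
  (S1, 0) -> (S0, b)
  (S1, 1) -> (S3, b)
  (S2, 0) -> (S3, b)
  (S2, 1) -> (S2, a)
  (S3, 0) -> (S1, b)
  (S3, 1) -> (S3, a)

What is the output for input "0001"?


Step-by-step:
  (S0, 0) -> (S2, b)
  (S2, 0) -> (S3, b)
  (S3, 0) -> (S1, b)
  (S1, 1) -> (S3, b)

"bbbb"


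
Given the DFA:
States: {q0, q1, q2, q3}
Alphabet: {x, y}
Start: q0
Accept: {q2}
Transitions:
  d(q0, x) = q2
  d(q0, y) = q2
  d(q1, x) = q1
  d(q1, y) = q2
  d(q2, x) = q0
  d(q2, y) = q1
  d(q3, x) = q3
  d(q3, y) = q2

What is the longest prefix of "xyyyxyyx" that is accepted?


Run the DFA, marking each prefix where the state is accepting:
  "" -> q0 [reject]
  "x" -> q2 [accept]
  "xy" -> q1 [reject]
  "xyy" -> q2 [accept]
  "xyyy" -> q1 [reject]
  "xyyyx" -> q1 [reject]
  "xyyyxy" -> q2 [accept]
  "xyyyxyy" -> q1 [reject]
  "xyyyxyyx" -> q1 [reject]

"xyyyxy"


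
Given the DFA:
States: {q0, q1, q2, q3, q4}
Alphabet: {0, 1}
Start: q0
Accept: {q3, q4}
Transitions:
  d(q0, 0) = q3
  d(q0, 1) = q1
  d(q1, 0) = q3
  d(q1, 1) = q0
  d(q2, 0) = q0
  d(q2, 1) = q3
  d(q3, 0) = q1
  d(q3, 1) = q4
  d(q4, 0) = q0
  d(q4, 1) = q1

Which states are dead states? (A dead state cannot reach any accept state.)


Forward reachability from each state:
  q0 -> reaches accept state q3 (live)
  q1 -> reaches accept state q3 (live)
  q2 -> reaches accept state q3 (live)
  q3 -> reaches accept state q3 (live)
  q4 -> reaches accept state q3 (live)

None (all states can reach an accept state)


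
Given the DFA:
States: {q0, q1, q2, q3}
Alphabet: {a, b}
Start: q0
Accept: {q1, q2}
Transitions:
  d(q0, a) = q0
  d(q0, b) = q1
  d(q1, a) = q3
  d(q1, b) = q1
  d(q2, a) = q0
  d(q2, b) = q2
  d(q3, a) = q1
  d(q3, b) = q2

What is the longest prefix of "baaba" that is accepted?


Run the DFA, marking each prefix where the state is accepting:
  "" -> q0 [reject]
  "b" -> q1 [accept]
  "ba" -> q3 [reject]
  "baa" -> q1 [accept]
  "baab" -> q1 [accept]
  "baaba" -> q3 [reject]

"baab"


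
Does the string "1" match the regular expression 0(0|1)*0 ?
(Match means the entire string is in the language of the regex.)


|string| = 1; first = '1'; last = '1'

No, "1" does not match 0(0|1)*0


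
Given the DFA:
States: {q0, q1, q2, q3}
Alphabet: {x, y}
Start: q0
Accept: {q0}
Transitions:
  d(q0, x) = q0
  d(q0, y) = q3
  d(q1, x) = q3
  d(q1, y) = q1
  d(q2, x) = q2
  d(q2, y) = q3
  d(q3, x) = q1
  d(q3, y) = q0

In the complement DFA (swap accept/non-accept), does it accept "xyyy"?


Trace: q0 -> q0 -> q3 -> q0 -> q3
Final: q3
Original accept: {q0}
Complement: q3 is not in original accept

Yes, complement accepts (original rejects)


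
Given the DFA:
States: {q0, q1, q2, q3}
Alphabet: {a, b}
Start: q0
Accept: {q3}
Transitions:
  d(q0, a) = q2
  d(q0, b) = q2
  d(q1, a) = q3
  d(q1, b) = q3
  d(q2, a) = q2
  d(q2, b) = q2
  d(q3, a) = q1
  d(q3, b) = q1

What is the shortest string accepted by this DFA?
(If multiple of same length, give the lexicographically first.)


BFS by string length (lex-first path to each state shown):
  len 0: q0<-""
  len 1: q2<-"a"
  len 2: q2<-"aa"
  len 3: q2<-"aaa"
  len 4: q2<-"aaaa"
  len 5: q2<-"aaaaa"
  len 6: q2<-"aaaaaa"
  len 7: q2<-"aaaaaaa"
  len 8: q2<-"aaaaaaaa"

No string accepted (empty language)


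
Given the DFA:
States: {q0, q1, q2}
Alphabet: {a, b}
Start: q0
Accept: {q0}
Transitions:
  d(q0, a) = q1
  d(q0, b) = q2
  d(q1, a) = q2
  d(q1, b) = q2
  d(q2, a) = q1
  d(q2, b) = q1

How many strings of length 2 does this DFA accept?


Enumerating all length-2 strings:
  "aa" -> q2 [reject]
  "ab" -> q2 [reject]
  "ba" -> q1 [reject]
  "bb" -> q1 [reject]

0 out of 4


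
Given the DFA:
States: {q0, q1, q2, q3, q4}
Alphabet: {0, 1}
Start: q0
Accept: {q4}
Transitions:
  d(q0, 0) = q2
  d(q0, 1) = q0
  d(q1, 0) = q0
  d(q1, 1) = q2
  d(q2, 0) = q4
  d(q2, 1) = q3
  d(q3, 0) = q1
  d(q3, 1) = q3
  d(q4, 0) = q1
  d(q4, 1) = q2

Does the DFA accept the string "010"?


Trace: q0 -> q2 -> q3 -> q1
Final state: q1
Accept states: {q4}

No, rejected (final state q1 is not an accept state)


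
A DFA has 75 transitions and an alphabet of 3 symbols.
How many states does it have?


Each state has exactly one transition per symbol.
states = transitions / |alphabet| = 75 / 3 = 25

25


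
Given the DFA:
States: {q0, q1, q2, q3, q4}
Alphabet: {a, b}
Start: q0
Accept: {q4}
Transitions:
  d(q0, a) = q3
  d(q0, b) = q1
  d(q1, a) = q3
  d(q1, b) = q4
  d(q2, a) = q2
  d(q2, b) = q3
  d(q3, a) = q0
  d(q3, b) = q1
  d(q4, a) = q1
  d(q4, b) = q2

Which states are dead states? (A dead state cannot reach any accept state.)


Forward reachability from each state:
  q0 -> reaches accept state q4 (live)
  q1 -> reaches accept state q4 (live)
  q2 -> reaches accept state q4 (live)
  q3 -> reaches accept state q4 (live)
  q4 -> reaches accept state q4 (live)

None (all states can reach an accept state)


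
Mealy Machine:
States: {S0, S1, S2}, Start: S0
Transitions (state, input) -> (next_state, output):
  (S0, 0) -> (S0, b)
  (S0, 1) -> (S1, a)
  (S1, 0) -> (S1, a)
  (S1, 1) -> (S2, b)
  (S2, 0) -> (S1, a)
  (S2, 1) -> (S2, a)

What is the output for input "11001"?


Step-by-step:
  (S0, 1) -> (S1, a)
  (S1, 1) -> (S2, b)
  (S2, 0) -> (S1, a)
  (S1, 0) -> (S1, a)
  (S1, 1) -> (S2, b)

"abaab"


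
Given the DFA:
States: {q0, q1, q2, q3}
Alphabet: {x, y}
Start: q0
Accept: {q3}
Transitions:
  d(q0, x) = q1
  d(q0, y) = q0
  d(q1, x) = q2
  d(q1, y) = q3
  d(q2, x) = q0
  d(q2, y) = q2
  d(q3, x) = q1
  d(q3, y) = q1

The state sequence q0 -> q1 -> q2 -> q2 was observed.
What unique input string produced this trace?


Trace back each transition to find the symbol:
  q0 --[x]--> q1
  q1 --[x]--> q2
  q2 --[y]--> q2

"xxy"


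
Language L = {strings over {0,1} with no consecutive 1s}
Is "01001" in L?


'11' does not occur

Yes, "01001" is in L


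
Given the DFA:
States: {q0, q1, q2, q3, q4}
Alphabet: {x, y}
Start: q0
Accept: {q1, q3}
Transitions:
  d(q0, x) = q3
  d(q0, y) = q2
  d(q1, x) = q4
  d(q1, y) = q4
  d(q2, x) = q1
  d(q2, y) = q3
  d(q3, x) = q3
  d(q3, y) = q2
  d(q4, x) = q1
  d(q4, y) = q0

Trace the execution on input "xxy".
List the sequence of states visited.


Input: xxy
d(q0, x) = q3
d(q3, x) = q3
d(q3, y) = q2


q0 -> q3 -> q3 -> q2


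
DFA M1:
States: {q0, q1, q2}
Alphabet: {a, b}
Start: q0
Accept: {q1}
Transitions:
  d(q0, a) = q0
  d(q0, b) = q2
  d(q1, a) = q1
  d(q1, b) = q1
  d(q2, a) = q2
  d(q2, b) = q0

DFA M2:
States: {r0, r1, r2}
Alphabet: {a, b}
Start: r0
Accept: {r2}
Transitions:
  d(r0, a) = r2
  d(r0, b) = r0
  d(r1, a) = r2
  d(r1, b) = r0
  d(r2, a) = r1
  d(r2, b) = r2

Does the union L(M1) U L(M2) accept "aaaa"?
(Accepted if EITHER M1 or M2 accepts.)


M1: final=q0 accepted=False
M2: final=r1 accepted=False

No, union rejects (neither accepts)


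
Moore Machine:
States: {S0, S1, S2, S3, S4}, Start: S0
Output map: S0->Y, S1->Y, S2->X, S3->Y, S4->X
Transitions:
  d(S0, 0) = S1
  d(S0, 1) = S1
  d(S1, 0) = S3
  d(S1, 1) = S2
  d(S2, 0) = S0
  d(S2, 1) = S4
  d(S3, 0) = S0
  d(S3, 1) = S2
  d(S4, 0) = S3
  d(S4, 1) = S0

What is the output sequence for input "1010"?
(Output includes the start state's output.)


Start: S0 (output Y)
  --1--> S1 (output Y)
  --0--> S3 (output Y)
  --1--> S2 (output X)
  --0--> S0 (output Y)

"YYYXY"


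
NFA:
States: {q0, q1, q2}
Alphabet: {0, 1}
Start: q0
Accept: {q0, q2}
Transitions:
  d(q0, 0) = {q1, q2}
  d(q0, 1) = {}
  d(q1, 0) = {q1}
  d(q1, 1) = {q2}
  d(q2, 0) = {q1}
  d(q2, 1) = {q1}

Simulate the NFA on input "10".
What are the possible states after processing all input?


Start: {q0}
  --1--> {}
  --0--> {}

{} (empty set, no valid transitions)


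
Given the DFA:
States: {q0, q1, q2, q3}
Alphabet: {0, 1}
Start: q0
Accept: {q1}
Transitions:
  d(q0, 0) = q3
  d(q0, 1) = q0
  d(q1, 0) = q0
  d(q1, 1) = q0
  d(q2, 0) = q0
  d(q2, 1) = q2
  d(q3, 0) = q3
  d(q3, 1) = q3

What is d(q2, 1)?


Looking up transition d(q2, 1)

q2


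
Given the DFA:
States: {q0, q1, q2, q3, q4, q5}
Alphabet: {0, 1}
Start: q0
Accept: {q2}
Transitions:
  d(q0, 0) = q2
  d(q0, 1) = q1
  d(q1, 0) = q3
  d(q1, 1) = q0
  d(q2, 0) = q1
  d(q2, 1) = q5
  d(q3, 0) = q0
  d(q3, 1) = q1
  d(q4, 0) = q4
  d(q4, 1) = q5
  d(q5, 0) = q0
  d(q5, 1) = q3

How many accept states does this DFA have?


Accept states listed: {q2}
Counting: q2(1)

1


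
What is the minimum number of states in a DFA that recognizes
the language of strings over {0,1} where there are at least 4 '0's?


States: count = 0, 1, ..., 3, and a final '>= 4' state.
Total: 4 + 1 = 5. Accept = '>= 4' state.

5


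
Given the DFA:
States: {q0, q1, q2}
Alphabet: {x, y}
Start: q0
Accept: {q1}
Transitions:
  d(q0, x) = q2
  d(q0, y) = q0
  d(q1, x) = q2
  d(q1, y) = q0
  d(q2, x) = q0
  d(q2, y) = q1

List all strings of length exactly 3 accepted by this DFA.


All strings of length 3: 8 total
Accepted: 1

"yxy"


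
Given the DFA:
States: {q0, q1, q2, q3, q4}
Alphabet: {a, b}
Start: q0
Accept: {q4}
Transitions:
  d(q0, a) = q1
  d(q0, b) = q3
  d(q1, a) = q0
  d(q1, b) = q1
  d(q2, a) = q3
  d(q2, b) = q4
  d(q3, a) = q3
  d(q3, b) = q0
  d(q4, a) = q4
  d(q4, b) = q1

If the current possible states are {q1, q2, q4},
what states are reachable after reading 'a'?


Apply transition on 'a' from each current state:
  d(q1, a) = q0
  d(q2, a) = q3
  d(q4, a) = q4

{q0, q3, q4}


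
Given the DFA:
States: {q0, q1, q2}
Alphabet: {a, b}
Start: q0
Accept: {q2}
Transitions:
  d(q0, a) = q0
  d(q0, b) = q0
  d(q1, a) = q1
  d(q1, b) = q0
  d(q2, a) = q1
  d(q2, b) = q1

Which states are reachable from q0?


BFS from q0:
  layer 0: {q0}

{q0}


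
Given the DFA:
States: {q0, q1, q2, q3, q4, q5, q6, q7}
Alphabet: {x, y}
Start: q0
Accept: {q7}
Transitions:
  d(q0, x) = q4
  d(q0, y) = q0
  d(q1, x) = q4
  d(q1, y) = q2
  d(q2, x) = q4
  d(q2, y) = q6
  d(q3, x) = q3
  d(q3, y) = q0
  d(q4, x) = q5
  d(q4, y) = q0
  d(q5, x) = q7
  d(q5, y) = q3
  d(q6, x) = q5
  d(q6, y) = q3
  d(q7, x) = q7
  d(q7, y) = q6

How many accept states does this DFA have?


Accept states listed: {q7}
Counting: q7(1)

1


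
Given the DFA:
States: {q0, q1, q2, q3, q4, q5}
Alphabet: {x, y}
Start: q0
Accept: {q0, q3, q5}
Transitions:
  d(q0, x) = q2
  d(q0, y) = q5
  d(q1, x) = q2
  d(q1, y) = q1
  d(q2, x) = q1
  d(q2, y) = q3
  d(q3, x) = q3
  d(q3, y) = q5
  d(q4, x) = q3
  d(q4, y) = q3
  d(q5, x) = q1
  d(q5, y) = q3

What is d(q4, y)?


Looking up transition d(q4, y)

q3


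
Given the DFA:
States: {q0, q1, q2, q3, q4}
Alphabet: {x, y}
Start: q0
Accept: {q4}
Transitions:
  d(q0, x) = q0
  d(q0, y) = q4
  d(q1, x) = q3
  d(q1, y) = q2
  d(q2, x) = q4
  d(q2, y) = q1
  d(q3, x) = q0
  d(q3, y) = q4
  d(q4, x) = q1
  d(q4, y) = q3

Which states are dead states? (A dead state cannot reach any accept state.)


Forward reachability from each state:
  q0 -> reaches accept state q4 (live)
  q1 -> reaches accept state q4 (live)
  q2 -> reaches accept state q4 (live)
  q3 -> reaches accept state q4 (live)
  q4 -> reaches accept state q4 (live)

None (all states can reach an accept state)


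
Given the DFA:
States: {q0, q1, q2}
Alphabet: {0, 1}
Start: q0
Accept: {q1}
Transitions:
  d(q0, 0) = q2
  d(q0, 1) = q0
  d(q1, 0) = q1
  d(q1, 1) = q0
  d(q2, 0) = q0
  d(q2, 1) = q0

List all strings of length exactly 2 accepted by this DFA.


All strings of length 2: 4 total
Accepted: 0

None


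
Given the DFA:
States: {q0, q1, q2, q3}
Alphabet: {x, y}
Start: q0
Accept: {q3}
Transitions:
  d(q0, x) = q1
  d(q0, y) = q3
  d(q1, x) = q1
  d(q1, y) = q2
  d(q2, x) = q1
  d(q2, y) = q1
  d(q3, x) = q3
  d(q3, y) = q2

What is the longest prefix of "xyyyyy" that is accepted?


Run the DFA, marking each prefix where the state is accepting:
  "" -> q0 [reject]
  "x" -> q1 [reject]
  "xy" -> q2 [reject]
  "xyy" -> q1 [reject]
  "xyyy" -> q2 [reject]
  "xyyyy" -> q1 [reject]
  "xyyyyy" -> q2 [reject]

No prefix is accepted


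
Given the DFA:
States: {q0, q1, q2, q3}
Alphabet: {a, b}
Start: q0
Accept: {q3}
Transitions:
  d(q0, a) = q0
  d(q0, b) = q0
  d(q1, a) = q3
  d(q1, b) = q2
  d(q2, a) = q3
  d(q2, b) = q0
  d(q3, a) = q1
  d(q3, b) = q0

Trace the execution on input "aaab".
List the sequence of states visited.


Input: aaab
d(q0, a) = q0
d(q0, a) = q0
d(q0, a) = q0
d(q0, b) = q0


q0 -> q0 -> q0 -> q0 -> q0


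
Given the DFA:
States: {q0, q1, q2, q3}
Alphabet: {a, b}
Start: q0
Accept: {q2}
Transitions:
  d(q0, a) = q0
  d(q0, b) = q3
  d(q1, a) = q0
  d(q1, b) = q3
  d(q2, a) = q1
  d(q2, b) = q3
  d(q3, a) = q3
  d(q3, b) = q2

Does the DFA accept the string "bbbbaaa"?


Trace: q0 -> q3 -> q2 -> q3 -> q2 -> q1 -> q0 -> q0
Final state: q0
Accept states: {q2}

No, rejected (final state q0 is not an accept state)


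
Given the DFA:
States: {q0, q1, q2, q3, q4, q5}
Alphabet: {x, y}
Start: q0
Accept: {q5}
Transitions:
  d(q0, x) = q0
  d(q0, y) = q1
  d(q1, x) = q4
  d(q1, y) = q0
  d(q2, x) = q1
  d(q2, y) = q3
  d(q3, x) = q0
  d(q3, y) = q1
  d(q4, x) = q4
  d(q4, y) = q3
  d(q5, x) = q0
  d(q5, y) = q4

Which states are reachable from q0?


BFS from q0:
  layer 0: {q0}
  layer 1: {q1}
  layer 2: {q4}
  layer 3: {q3}

{q0, q1, q3, q4}


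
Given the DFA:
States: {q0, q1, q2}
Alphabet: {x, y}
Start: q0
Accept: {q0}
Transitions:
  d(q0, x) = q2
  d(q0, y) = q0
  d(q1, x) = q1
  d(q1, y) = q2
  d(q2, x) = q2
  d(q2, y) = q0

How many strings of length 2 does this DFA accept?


Enumerating all length-2 strings:
  "xx" -> q2 [reject]
  "xy" -> q0 [accept]
  "yx" -> q2 [reject]
  "yy" -> q0 [accept]

2 out of 4


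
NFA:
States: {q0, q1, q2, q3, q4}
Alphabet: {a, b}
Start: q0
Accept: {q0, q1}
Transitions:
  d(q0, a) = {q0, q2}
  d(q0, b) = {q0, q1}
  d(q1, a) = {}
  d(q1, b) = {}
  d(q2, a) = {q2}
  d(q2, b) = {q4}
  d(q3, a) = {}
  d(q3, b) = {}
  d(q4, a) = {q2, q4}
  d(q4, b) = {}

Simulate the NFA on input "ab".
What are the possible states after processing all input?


Start: {q0}
  --a--> {q0, q2}
  --b--> {q0, q1, q4}

{q0, q1, q4}


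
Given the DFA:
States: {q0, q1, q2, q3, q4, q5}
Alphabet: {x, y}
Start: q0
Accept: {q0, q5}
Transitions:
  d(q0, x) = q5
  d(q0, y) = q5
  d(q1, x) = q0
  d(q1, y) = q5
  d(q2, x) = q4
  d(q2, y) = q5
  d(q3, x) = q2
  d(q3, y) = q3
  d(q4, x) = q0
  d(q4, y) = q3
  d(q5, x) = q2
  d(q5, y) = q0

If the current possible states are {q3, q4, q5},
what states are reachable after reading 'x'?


Apply transition on 'x' from each current state:
  d(q3, x) = q2
  d(q4, x) = q0
  d(q5, x) = q2

{q0, q2}


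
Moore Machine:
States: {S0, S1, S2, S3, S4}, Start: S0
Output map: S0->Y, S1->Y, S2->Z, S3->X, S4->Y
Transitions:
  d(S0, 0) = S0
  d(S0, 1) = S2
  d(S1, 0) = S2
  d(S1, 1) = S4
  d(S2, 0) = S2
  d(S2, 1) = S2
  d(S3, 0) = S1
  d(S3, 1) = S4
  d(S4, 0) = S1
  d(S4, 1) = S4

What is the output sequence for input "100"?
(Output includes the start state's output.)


Start: S0 (output Y)
  --1--> S2 (output Z)
  --0--> S2 (output Z)
  --0--> S2 (output Z)

"YZZZ"


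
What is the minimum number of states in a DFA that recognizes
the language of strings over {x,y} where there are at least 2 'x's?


States: count = 0, 1, ..., 1, and a final '>= 2' state.
Total: 2 + 1 = 3. Accept = '>= 2' state.

3


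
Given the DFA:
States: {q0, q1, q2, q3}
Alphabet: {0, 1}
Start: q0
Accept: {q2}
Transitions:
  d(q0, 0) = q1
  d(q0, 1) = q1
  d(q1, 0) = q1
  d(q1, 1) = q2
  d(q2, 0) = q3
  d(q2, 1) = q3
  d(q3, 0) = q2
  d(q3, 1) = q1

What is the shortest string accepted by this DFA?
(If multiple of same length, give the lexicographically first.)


BFS by string length (lex-first path to each state shown):
  len 0: q0<-""
  len 1: q1<-"0"
  len 2: q1<-"00", q2<-"01"
Found accept state at length 2.

"01"


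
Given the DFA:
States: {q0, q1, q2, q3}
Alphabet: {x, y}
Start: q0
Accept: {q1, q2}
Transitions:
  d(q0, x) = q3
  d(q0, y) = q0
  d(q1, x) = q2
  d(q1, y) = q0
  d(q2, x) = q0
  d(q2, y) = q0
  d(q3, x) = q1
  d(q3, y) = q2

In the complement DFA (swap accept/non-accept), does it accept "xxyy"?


Trace: q0 -> q3 -> q1 -> q0 -> q0
Final: q0
Original accept: {q1, q2}
Complement: q0 is not in original accept

Yes, complement accepts (original rejects)


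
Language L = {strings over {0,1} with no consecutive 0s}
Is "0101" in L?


'00' does not occur

Yes, "0101" is in L


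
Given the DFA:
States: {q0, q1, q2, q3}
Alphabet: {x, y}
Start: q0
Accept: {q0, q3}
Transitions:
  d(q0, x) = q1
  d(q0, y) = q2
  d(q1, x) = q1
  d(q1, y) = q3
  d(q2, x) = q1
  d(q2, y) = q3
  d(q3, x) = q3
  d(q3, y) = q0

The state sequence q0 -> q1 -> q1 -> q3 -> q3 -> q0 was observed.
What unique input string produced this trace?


Trace back each transition to find the symbol:
  q0 --[x]--> q1
  q1 --[x]--> q1
  q1 --[y]--> q3
  q3 --[x]--> q3
  q3 --[y]--> q0

"xxyxy"


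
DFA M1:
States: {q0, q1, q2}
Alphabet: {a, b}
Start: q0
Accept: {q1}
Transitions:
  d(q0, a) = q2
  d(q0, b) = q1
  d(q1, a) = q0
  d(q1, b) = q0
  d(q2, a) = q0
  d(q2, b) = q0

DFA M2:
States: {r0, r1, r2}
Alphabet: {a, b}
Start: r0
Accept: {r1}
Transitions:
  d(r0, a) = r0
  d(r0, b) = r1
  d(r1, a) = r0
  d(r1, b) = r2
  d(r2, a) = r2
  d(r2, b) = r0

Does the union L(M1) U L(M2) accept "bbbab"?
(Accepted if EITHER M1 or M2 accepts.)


M1: final=q1 accepted=True
M2: final=r1 accepted=True

Yes, union accepts


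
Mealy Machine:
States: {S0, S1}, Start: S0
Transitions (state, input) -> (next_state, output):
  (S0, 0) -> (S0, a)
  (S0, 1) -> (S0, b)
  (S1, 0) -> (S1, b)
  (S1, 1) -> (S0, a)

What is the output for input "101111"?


Step-by-step:
  (S0, 1) -> (S0, b)
  (S0, 0) -> (S0, a)
  (S0, 1) -> (S0, b)
  (S0, 1) -> (S0, b)
  (S0, 1) -> (S0, b)
  (S0, 1) -> (S0, b)

"babbbb"


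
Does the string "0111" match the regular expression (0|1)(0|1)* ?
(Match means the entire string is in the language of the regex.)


|string| = 4; first = '0'; last = '1'

Yes, "0111" matches (0|1)(0|1)*


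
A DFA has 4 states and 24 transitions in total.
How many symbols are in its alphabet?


Each state has exactly one transition per symbol.
|alphabet| = transitions / states = 24 / 4 = 6

6


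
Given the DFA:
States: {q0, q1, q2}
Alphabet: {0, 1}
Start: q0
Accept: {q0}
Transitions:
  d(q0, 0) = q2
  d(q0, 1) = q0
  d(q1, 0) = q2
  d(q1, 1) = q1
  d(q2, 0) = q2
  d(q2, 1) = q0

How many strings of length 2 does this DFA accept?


Enumerating all length-2 strings:
  "00" -> q2 [reject]
  "01" -> q0 [accept]
  "10" -> q2 [reject]
  "11" -> q0 [accept]

2 out of 4


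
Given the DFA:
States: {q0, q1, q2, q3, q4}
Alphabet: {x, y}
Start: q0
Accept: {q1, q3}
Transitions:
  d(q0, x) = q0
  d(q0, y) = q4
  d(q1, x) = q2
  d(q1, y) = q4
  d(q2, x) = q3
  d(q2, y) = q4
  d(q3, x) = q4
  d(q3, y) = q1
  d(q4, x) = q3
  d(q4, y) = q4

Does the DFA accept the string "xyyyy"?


Trace: q0 -> q0 -> q4 -> q4 -> q4 -> q4
Final state: q4
Accept states: {q1, q3}

No, rejected (final state q4 is not an accept state)


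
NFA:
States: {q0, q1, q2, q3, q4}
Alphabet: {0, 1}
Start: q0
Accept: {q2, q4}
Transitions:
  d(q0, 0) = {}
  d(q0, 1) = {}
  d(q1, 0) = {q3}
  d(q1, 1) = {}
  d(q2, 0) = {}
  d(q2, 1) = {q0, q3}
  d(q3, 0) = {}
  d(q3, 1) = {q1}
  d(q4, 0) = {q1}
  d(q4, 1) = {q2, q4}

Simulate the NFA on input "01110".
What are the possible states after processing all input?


Start: {q0}
  --0--> {}
  --1--> {}
  --1--> {}
  --1--> {}
  --0--> {}

{} (empty set, no valid transitions)


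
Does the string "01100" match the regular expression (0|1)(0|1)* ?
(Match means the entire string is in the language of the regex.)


|string| = 5; first = '0'; last = '0'

Yes, "01100" matches (0|1)(0|1)*


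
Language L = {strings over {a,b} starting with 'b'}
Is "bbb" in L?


first symbol = 'b'

Yes, "bbb" is in L


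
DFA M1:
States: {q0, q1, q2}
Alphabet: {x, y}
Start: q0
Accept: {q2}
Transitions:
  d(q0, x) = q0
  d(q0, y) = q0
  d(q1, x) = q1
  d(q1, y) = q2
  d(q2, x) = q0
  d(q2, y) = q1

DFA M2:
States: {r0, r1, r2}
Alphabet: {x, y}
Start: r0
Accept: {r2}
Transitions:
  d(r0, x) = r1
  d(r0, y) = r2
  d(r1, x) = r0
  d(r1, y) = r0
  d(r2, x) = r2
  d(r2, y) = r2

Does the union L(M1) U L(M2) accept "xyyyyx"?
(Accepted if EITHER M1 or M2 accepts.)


M1: final=q0 accepted=False
M2: final=r2 accepted=True

Yes, union accepts


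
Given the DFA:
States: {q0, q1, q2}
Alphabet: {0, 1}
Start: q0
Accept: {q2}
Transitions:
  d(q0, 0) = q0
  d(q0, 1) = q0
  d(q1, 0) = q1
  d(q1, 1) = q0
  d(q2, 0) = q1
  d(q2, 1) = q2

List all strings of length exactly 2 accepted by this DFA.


All strings of length 2: 4 total
Accepted: 0

None


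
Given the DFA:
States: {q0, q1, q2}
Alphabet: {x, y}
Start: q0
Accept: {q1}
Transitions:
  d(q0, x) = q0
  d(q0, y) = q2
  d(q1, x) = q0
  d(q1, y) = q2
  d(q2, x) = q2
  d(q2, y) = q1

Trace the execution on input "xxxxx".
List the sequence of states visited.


Input: xxxxx
d(q0, x) = q0
d(q0, x) = q0
d(q0, x) = q0
d(q0, x) = q0
d(q0, x) = q0


q0 -> q0 -> q0 -> q0 -> q0 -> q0


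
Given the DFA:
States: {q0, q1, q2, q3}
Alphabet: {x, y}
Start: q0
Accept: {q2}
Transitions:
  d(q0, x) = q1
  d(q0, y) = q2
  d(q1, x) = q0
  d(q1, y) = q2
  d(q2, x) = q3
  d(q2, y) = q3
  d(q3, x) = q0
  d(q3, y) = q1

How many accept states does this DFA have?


Accept states listed: {q2}
Counting: q2(1)

1


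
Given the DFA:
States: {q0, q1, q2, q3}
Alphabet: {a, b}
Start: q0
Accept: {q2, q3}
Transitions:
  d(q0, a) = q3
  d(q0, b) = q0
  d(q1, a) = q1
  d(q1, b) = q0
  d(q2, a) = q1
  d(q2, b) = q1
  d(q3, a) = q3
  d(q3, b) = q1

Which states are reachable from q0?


BFS from q0:
  layer 0: {q0}
  layer 1: {q3}
  layer 2: {q1}

{q0, q1, q3}


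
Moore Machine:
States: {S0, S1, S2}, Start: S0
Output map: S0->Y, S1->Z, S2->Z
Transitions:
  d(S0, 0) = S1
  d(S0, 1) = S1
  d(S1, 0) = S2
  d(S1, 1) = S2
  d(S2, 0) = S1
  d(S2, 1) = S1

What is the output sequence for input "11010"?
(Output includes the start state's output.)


Start: S0 (output Y)
  --1--> S1 (output Z)
  --1--> S2 (output Z)
  --0--> S1 (output Z)
  --1--> S2 (output Z)
  --0--> S1 (output Z)

"YZZZZZ"


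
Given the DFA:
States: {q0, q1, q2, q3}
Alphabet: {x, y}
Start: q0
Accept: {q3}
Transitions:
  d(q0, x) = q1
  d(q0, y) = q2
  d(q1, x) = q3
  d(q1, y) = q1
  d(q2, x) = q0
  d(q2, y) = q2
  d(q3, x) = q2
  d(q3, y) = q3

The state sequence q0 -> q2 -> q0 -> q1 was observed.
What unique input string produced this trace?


Trace back each transition to find the symbol:
  q0 --[y]--> q2
  q2 --[x]--> q0
  q0 --[x]--> q1

"yxx"


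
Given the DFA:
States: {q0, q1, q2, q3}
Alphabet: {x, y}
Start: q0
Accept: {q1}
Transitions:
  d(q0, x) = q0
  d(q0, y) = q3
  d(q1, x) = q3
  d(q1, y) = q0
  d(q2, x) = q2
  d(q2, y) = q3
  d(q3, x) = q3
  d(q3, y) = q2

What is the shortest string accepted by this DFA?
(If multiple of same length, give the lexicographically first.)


BFS by string length (lex-first path to each state shown):
  len 0: q0<-""
  len 1: q0<-"x", q3<-"y"
  len 2: q0<-"xx", q2<-"yy", q3<-"xy"
  len 3: q0<-"xxx", q2<-"xyy", q3<-"xxy"
  len 4: q0<-"xxxx", q2<-"xxyy", q3<-"xxxy"
  len 5: q0<-"xxxxx", q2<-"xxxyy", q3<-"xxxxy"
  len 6: q0<-"xxxxxx", q2<-"xxxxyy", q3<-"xxxxxy"
  len 7: q0<-"xxxxxxx", q2<-"xxxxxyy", q3<-"xxxxxxy"
  len 8: q0<-"xxxxxxxx", q2<-"xxxxxxyy", q3<-"xxxxxxxy"

No string accepted (empty language)


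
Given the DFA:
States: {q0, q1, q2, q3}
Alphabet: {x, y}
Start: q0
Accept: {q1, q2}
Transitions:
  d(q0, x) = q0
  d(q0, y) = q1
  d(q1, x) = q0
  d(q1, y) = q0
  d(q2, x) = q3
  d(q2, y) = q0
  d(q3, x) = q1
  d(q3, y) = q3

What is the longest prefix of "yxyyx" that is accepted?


Run the DFA, marking each prefix where the state is accepting:
  "" -> q0 [reject]
  "y" -> q1 [accept]
  "yx" -> q0 [reject]
  "yxy" -> q1 [accept]
  "yxyy" -> q0 [reject]
  "yxyyx" -> q0 [reject]

"yxy"


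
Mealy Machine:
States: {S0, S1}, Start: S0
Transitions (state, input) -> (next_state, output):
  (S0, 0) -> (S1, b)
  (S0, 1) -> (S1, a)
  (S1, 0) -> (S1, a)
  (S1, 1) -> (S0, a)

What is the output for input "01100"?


Step-by-step:
  (S0, 0) -> (S1, b)
  (S1, 1) -> (S0, a)
  (S0, 1) -> (S1, a)
  (S1, 0) -> (S1, a)
  (S1, 0) -> (S1, a)

"baaaa"


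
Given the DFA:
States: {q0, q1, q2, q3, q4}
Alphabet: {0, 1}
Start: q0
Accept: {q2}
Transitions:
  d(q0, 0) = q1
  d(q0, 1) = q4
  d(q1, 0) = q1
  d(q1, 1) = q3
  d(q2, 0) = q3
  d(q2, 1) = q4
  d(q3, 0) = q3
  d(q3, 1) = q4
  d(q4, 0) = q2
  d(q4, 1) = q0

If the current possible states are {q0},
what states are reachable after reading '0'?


Apply transition on '0' from each current state:
  d(q0, 0) = q1

{q1}


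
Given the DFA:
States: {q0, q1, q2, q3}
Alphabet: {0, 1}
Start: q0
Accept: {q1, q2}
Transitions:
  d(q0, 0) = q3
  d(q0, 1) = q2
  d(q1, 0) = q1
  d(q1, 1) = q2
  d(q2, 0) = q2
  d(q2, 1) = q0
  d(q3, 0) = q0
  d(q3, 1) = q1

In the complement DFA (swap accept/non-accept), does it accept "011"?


Trace: q0 -> q3 -> q1 -> q2
Final: q2
Original accept: {q1, q2}
Complement: q2 is in original accept

No, complement rejects (original accepts)


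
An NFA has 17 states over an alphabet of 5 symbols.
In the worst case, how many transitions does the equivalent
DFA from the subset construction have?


Subset construction: one DFA state per subset of NFA states = 2^17 = 131072 states.
Each DFA state has 5 outgoing transitions: 131072 * 5 = 655360

655360


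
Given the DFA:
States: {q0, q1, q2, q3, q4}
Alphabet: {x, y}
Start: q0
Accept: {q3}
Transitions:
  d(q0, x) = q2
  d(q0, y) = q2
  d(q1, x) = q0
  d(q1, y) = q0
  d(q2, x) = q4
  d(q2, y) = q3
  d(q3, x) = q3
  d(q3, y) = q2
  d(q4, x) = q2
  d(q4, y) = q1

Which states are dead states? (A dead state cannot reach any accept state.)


Forward reachability from each state:
  q0 -> reaches accept state q3 (live)
  q1 -> reaches accept state q3 (live)
  q2 -> reaches accept state q3 (live)
  q3 -> reaches accept state q3 (live)
  q4 -> reaches accept state q3 (live)

None (all states can reach an accept state)


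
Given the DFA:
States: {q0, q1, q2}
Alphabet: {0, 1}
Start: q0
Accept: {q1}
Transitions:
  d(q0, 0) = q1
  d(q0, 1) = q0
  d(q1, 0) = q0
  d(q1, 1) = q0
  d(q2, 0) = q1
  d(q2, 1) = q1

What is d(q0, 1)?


Looking up transition d(q0, 1)

q0


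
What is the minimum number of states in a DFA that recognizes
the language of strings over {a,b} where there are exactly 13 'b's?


States: count = 0, 1, ..., 13 (that's 14 states), plus a dead state for count > 13.
Total: 14 + 1 = 15. Accept = count-13 state.

15


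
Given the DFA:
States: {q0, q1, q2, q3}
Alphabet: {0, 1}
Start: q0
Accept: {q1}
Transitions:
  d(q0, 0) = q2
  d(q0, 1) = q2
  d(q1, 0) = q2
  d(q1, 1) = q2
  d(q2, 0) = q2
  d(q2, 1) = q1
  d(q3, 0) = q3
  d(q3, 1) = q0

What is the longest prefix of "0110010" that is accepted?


Run the DFA, marking each prefix where the state is accepting:
  "" -> q0 [reject]
  "0" -> q2 [reject]
  "01" -> q1 [accept]
  "011" -> q2 [reject]
  "0110" -> q2 [reject]
  "01100" -> q2 [reject]
  "011001" -> q1 [accept]
  "0110010" -> q2 [reject]

"011001"


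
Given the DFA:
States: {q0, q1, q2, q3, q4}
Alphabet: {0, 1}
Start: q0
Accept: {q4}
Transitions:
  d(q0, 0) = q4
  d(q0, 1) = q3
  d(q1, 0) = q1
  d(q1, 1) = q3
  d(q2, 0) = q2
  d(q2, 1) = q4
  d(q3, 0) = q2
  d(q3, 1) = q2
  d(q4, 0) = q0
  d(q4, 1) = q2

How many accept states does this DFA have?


Accept states listed: {q4}
Counting: q4(1)

1


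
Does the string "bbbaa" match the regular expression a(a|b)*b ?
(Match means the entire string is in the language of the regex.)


|string| = 5; first = 'b'; last = 'a'

No, "bbbaa" does not match a(a|b)*b


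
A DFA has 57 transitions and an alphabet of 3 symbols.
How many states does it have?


Each state has exactly one transition per symbol.
states = transitions / |alphabet| = 57 / 3 = 19

19


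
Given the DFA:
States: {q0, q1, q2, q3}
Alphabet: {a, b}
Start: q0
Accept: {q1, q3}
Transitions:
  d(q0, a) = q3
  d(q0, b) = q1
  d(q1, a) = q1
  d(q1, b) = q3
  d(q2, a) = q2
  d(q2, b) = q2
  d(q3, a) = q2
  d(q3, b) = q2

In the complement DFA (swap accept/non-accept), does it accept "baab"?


Trace: q0 -> q1 -> q1 -> q1 -> q3
Final: q3
Original accept: {q1, q3}
Complement: q3 is in original accept

No, complement rejects (original accepts)


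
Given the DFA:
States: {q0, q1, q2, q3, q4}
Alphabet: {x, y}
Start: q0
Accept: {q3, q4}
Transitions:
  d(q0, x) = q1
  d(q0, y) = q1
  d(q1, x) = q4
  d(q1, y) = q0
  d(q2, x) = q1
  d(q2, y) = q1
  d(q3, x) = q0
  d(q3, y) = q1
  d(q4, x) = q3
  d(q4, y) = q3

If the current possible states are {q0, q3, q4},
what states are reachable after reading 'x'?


Apply transition on 'x' from each current state:
  d(q0, x) = q1
  d(q3, x) = q0
  d(q4, x) = q3

{q0, q1, q3}


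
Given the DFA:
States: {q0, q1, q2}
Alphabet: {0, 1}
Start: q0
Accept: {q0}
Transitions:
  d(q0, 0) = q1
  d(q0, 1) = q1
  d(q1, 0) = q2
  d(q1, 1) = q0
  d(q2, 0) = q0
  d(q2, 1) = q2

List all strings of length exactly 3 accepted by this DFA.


All strings of length 3: 8 total
Accepted: 2

"000", "100"


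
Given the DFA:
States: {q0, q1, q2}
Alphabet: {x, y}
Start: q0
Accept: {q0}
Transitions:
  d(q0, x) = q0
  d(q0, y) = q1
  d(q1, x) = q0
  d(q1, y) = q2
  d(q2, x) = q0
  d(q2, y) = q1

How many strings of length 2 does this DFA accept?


Enumerating all length-2 strings:
  "xx" -> q0 [accept]
  "xy" -> q1 [reject]
  "yx" -> q0 [accept]
  "yy" -> q2 [reject]

2 out of 4


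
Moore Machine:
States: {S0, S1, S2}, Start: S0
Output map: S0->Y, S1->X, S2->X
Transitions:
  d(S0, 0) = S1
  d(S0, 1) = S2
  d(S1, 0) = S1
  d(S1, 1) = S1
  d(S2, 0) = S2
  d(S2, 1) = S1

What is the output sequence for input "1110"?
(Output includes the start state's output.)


Start: S0 (output Y)
  --1--> S2 (output X)
  --1--> S1 (output X)
  --1--> S1 (output X)
  --0--> S1 (output X)

"YXXXX"


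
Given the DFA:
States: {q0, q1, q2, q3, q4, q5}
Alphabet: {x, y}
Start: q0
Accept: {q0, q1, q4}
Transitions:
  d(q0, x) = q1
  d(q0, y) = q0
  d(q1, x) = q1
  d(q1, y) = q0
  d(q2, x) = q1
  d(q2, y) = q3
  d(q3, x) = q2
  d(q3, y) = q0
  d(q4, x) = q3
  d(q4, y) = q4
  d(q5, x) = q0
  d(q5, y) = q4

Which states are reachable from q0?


BFS from q0:
  layer 0: {q0}
  layer 1: {q1}

{q0, q1}


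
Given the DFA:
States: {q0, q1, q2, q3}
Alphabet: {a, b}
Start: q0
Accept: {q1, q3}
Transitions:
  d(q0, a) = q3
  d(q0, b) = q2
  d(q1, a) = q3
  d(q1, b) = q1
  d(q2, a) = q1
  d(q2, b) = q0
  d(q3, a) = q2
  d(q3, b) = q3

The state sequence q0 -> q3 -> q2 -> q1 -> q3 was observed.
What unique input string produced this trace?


Trace back each transition to find the symbol:
  q0 --[a]--> q3
  q3 --[a]--> q2
  q2 --[a]--> q1
  q1 --[a]--> q3

"aaaa"


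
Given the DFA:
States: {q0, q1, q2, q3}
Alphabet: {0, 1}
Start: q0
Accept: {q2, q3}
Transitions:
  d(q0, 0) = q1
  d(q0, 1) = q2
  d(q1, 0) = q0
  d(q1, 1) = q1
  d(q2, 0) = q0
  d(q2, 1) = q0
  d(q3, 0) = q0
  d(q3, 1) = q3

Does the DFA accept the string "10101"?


Trace: q0 -> q2 -> q0 -> q2 -> q0 -> q2
Final state: q2
Accept states: {q2, q3}

Yes, accepted (final state q2 is an accept state)


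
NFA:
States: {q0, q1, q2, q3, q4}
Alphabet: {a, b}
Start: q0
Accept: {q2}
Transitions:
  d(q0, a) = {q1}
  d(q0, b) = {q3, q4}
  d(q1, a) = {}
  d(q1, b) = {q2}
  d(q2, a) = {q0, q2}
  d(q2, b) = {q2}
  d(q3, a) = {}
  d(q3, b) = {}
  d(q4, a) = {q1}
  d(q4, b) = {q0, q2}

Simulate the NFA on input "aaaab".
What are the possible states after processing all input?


Start: {q0}
  --a--> {q1}
  --a--> {}
  --a--> {}
  --a--> {}
  --b--> {}

{} (empty set, no valid transitions)


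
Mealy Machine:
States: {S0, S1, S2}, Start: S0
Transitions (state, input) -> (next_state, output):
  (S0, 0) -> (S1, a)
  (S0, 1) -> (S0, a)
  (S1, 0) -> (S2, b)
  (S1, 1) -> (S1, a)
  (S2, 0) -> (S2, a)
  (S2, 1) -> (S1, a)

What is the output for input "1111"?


Step-by-step:
  (S0, 1) -> (S0, a)
  (S0, 1) -> (S0, a)
  (S0, 1) -> (S0, a)
  (S0, 1) -> (S0, a)

"aaaa"


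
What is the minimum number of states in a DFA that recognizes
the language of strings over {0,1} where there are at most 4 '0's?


States: count = 0, 1, ..., 4 (all accepting; 5 states), plus a dead state for count > 4.
Total: 5 + 1 = 6.

6


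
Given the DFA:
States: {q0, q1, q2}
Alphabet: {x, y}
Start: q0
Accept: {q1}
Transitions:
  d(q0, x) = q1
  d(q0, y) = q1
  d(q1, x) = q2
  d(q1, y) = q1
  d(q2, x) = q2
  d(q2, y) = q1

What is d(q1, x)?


Looking up transition d(q1, x)

q2


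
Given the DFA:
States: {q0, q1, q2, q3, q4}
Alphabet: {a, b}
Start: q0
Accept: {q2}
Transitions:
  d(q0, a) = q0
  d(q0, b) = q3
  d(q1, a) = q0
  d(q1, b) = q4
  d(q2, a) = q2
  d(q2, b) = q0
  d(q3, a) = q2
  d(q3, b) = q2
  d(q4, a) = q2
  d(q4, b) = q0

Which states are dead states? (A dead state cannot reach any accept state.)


Forward reachability from each state:
  q0 -> reaches accept state q2 (live)
  q1 -> reaches accept state q2 (live)
  q2 -> reaches accept state q2 (live)
  q3 -> reaches accept state q2 (live)
  q4 -> reaches accept state q2 (live)

None (all states can reach an accept state)


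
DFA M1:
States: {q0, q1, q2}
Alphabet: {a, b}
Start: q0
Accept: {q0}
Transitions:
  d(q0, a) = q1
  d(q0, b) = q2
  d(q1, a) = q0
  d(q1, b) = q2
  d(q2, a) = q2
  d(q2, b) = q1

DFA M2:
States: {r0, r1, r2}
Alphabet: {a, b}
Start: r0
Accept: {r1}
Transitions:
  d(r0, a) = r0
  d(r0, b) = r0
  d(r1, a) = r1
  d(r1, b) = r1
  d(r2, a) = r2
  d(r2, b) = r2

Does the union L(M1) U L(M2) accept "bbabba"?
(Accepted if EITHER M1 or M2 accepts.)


M1: final=q0 accepted=True
M2: final=r0 accepted=False

Yes, union accepts


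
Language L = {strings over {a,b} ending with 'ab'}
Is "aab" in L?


last two symbols = 'ab'

Yes, "aab" is in L


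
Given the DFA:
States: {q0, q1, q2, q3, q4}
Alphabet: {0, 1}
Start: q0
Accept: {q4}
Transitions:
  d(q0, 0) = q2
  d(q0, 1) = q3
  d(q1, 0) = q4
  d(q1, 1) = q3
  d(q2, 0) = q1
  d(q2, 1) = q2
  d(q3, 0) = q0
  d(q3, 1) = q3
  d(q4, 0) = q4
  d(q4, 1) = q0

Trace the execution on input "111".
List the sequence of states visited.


Input: 111
d(q0, 1) = q3
d(q3, 1) = q3
d(q3, 1) = q3


q0 -> q3 -> q3 -> q3


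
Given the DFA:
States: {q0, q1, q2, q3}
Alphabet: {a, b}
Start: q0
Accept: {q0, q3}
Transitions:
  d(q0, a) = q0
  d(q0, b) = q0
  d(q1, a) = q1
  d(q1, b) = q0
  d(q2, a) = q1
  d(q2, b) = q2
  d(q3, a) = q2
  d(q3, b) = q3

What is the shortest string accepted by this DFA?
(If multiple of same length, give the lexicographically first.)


BFS by string length (lex-first path to each state shown):
  len 0: q0<-""
Found accept state at length 0.

"" (empty string)


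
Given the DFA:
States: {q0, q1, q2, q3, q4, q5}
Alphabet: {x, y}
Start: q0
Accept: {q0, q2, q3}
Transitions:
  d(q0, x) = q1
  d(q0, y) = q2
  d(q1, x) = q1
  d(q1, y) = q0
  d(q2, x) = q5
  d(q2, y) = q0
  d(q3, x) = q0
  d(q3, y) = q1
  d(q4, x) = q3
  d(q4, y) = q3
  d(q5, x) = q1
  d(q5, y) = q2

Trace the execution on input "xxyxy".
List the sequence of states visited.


Input: xxyxy
d(q0, x) = q1
d(q1, x) = q1
d(q1, y) = q0
d(q0, x) = q1
d(q1, y) = q0


q0 -> q1 -> q1 -> q0 -> q1 -> q0
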